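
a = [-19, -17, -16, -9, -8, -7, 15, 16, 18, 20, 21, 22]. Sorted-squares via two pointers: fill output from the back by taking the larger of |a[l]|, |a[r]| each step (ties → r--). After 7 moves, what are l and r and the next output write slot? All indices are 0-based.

l=2, r=6, next write slot=4

[0,11] |-19|<=|22| out[11]=484 → r--
[0,10] |-19|<=|21| out[10]=441 → r--
[0,9] |-19|<=|20| out[9]=400 → r--
[0,8] |-19|>|18| out[8]=361 → l++
[1,8] |-17|<=|18| out[7]=324 → r--
[1,7] |-17|>|16| out[6]=289 → l++
[2,7] |-16|<=|16| out[5]=256 → r--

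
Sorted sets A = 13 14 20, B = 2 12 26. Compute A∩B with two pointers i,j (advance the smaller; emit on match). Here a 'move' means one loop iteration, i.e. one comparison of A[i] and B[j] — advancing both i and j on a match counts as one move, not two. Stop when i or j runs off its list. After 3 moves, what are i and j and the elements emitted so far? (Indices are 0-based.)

i=0 j=0: 13>2, j++
i=0 j=1: 13>12, j++
i=0 j=2: 13<26, i++

i=1, j=2, emitted=[]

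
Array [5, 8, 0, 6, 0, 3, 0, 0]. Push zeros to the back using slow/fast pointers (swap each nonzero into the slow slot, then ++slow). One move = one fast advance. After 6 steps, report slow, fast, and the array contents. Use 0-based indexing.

(s=0,f=0) a[fast]=5≠0 swap→a[0]=5 → slow++,fast++
(s=1,f=1) a[fast]=8≠0 swap→a[1]=8 → slow++,fast++
(s=2,f=2) a[fast]=0 → fast++
(s=2,f=3) a[fast]=6≠0 swap→a[2]=6 → slow++,fast++
(s=3,f=4) a[fast]=0 → fast++
(s=3,f=5) a[fast]=3≠0 swap→a[3]=3 → slow++,fast++

slow=4, fast=6, a=[5, 8, 6, 3, 0, 0, 0, 0]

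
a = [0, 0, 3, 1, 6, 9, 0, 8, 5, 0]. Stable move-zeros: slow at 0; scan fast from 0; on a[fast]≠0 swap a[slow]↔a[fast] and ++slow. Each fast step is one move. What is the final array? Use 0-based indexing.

[3, 1, 6, 9, 8, 5, 0, 0, 0, 0]

slow=0 fast=0: a[fast]=0, fast++
slow=0 fast=1: a[fast]=0, fast++
slow=0 fast=2: a[fast]=3≠0 swap→a[0]=3, slow++,fast++
slow=1 fast=3: a[fast]=1≠0 swap→a[1]=1, slow++,fast++
slow=2 fast=4: a[fast]=6≠0 swap→a[2]=6, slow++,fast++
slow=3 fast=5: a[fast]=9≠0 swap→a[3]=9, slow++,fast++
slow=4 fast=6: a[fast]=0, fast++
slow=4 fast=7: a[fast]=8≠0 swap→a[4]=8, slow++,fast++
slow=5 fast=8: a[fast]=5≠0 swap→a[5]=5, slow++,fast++
slow=6 fast=9: a[fast]=0, fast++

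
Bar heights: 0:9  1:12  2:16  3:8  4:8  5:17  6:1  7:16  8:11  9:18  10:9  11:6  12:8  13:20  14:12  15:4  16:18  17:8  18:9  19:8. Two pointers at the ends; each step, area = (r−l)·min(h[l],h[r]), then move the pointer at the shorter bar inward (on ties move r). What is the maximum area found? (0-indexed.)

max area = 224

l=0 r=19: min(9,8)*19=152 best=152 *, r--
l=0 r=18: min(9,9)*18=162 best=162 *, r--
l=0 r=17: min(9,8)*17=136 best=162, r--
l=0 r=16: min(9,18)*16=144 best=162, l++
l=1 r=16: min(12,18)*15=180 best=180 *, l++
l=2 r=16: min(16,18)*14=224 best=224 *, l++
l=3 r=16: min(8,18)*13=104 best=224, l++
l=4 r=16: min(8,18)*12=96 best=224, l++
l=5 r=16: min(17,18)*11=187 best=224, l++
l=6 r=16: min(1,18)*10=10 best=224, l++
l=7 r=16: min(16,18)*9=144 best=224, l++
l=8 r=16: min(11,18)*8=88 best=224, l++
l=9 r=16: min(18,18)*7=126 best=224, r--
l=9 r=15: min(18,4)*6=24 best=224, r--
l=9 r=14: min(18,12)*5=60 best=224, r--
l=9 r=13: min(18,20)*4=72 best=224, l++
l=10 r=13: min(9,20)*3=27 best=224, l++
l=11 r=13: min(6,20)*2=12 best=224, l++
l=12 r=13: min(8,20)*1=8 best=224, l++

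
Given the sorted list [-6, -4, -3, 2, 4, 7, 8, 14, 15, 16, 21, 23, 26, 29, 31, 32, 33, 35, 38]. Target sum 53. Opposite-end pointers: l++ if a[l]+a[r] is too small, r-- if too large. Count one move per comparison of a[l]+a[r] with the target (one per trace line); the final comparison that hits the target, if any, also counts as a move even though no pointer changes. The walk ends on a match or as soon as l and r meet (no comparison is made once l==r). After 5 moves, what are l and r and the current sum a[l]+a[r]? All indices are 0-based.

l=5, r=18, sum=45

l=0 r=18: -6+38=32 <53, l++
l=1 r=18: -4+38=34 <53, l++
l=2 r=18: -3+38=35 <53, l++
l=3 r=18: 2+38=40 <53, l++
l=4 r=18: 4+38=42 <53, l++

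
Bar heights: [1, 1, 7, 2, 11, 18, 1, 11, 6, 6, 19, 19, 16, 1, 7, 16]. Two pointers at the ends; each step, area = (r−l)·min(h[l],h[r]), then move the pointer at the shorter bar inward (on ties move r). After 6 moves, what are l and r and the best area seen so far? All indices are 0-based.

l=0 r=15: min(1,16)*15=15 best=15 *, l++
l=1 r=15: min(1,16)*14=14 best=15, l++
l=2 r=15: min(7,16)*13=91 best=91 *, l++
l=3 r=15: min(2,16)*12=24 best=91, l++
l=4 r=15: min(11,16)*11=121 best=121 *, l++
l=5 r=15: min(18,16)*10=160 best=160 *, r--

l=5, r=14, best area=160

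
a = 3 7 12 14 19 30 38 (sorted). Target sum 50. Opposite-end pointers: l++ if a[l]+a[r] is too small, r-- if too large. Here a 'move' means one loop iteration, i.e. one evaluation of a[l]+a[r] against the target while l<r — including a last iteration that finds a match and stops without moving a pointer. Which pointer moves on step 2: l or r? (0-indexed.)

l

[0,6] 3+38=41 <50 → l++
[1,6] 7+38=45 <50 → l++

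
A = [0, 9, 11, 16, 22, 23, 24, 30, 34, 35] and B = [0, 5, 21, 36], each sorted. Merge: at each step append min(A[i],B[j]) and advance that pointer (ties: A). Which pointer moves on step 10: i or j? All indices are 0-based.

i

i=0 j=0: A[i]=0<=B[j]=0 take 0, i++
i=1 j=0: A[i]=9>B[j]=0 take 0, j++
i=1 j=1: A[i]=9>B[j]=5 take 5, j++
i=1 j=2: A[i]=9<=B[j]=21 take 9, i++
i=2 j=2: A[i]=11<=B[j]=21 take 11, i++
i=3 j=2: A[i]=16<=B[j]=21 take 16, i++
i=4 j=2: A[i]=22>B[j]=21 take 21, j++
i=4 j=3: A[i]=22<=B[j]=36 take 22, i++
i=5 j=3: A[i]=23<=B[j]=36 take 23, i++
i=6 j=3: A[i]=24<=B[j]=36 take 24, i++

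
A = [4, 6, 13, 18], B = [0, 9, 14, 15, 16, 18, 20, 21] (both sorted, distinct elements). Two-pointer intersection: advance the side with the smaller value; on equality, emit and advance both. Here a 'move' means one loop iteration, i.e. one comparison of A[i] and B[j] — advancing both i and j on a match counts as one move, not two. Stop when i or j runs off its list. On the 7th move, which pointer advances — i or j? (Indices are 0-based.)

j

[i=0,j=0] 4>0 → j++
[i=0,j=1] 4<9 → i++
[i=1,j=1] 6<9 → i++
[i=2,j=1] 13>9 → j++
[i=2,j=2] 13<14 → i++
[i=3,j=2] 18>14 → j++
[i=3,j=3] 18>15 → j++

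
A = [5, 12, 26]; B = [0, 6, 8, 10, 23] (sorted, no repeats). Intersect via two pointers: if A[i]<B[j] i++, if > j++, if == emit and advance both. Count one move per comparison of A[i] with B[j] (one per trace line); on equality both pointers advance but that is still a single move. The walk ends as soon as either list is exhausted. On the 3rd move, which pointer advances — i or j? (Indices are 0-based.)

j

i=0 j=0: 5>0, j++
i=0 j=1: 5<6, i++
i=1 j=1: 12>6, j++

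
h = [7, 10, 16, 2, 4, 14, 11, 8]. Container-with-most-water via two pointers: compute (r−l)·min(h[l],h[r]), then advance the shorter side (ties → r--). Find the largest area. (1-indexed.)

max area = 50

l=1 r=8: min(7,8)*7=49 best=49 *, l++
l=2 r=8: min(10,8)*6=48 best=49, r--
l=2 r=7: min(10,11)*5=50 best=50 *, l++
l=3 r=7: min(16,11)*4=44 best=50, r--
l=3 r=6: min(16,14)*3=42 best=50, r--
l=3 r=5: min(16,4)*2=8 best=50, r--
l=3 r=4: min(16,2)*1=2 best=50, r--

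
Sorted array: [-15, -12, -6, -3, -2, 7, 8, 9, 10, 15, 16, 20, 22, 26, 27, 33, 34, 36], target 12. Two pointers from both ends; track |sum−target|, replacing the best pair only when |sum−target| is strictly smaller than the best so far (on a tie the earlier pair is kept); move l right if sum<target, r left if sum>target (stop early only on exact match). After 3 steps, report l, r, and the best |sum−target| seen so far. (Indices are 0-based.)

l=0, r=14, best |Δ|=6

[0,17] -15+36=21 d=9 * → r--
[0,16] -15+34=19 d=7 * → r--
[0,15] -15+33=18 d=6 * → r--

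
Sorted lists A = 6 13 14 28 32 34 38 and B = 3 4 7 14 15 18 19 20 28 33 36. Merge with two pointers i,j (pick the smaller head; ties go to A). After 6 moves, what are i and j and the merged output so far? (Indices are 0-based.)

i=3, j=3, merged so far=[3, 4, 6, 7, 13, 14]

[i=0,j=0] A[i]=6>B[j]=3 take 3 → j++
[i=0,j=1] A[i]=6>B[j]=4 take 4 → j++
[i=0,j=2] A[i]=6<=B[j]=7 take 6 → i++
[i=1,j=2] A[i]=13>B[j]=7 take 7 → j++
[i=1,j=3] A[i]=13<=B[j]=14 take 13 → i++
[i=2,j=3] A[i]=14<=B[j]=14 take 14 → i++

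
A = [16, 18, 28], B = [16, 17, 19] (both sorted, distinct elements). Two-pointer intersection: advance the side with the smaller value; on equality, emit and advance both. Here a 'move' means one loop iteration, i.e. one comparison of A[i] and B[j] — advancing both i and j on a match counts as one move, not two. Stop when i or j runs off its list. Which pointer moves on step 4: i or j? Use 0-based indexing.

j

[i=0,j=0] 16==16 emit → i++,j++
[i=1,j=1] 18>17 → j++
[i=1,j=2] 18<19 → i++
[i=2,j=2] 28>19 → j++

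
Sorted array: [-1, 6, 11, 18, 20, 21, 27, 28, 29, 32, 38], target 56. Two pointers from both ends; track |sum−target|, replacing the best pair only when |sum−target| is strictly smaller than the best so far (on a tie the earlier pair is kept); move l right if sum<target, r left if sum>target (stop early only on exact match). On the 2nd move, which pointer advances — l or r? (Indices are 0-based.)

l

l=0 r=10: -1+38=37 d=19 *, l++
l=1 r=10: 6+38=44 d=12 *, l++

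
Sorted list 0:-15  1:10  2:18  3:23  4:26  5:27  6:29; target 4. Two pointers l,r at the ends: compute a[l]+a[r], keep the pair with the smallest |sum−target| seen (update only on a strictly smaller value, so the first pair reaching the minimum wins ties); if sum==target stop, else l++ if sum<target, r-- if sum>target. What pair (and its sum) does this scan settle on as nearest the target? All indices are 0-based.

[0,6] -15+29=14 d=10 * → r--
[0,5] -15+27=12 d=8 * → r--
[0,4] -15+26=11 d=7 * → r--
[0,3] -15+23=8 d=4 * → r--
[0,2] -15+18=3 d=1 * → l++
[1,2] 10+18=28 d=24 → r--

pair (-15, 18) with sum 3 (|Δ|=1)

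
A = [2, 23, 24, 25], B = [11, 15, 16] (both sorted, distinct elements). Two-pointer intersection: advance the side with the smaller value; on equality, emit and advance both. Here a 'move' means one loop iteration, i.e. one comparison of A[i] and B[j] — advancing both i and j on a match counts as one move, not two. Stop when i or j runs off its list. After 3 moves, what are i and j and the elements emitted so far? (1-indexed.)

[i=1,j=1] 2<11 → i++
[i=2,j=1] 23>11 → j++
[i=2,j=2] 23>15 → j++

i=2, j=3, emitted=[]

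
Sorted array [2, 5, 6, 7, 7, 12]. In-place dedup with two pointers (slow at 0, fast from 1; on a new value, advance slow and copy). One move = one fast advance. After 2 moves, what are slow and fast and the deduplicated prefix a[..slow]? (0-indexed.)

slow=0 fast=1: a[fast]=5≠a[slow]=2 write a[1]=5, slow++,fast++
slow=1 fast=2: a[fast]=6≠a[slow]=5 write a[2]=6, slow++,fast++

slow=2, fast=3, prefix=[2, 5, 6]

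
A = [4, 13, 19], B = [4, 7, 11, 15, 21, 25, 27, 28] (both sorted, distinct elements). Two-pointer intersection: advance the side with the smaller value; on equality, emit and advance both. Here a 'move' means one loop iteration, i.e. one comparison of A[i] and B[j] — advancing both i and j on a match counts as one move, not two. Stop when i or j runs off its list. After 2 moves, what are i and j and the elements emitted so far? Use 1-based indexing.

i=2, j=3, emitted=[4]

[i=1,j=1] 4==4 emit → i++,j++
[i=2,j=2] 13>7 → j++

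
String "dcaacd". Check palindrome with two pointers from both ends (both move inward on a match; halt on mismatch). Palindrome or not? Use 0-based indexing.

palindrome

l=0 r=5: 'd'=='d', l++,r--
l=1 r=4: 'c'=='c', l++,r--
l=2 r=3: 'a'=='a', l++,r--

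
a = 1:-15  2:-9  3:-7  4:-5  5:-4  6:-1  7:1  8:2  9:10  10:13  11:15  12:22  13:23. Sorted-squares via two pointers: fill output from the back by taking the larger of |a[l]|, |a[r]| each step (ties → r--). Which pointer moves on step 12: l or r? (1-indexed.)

r

l=1 r=13: |-15|<=|23| out[13]=529, r--
l=1 r=12: |-15|<=|22| out[12]=484, r--
l=1 r=11: |-15|<=|15| out[11]=225, r--
l=1 r=10: |-15|>|13| out[10]=225, l++
l=2 r=10: |-9|<=|13| out[9]=169, r--
l=2 r=9: |-9|<=|10| out[8]=100, r--
l=2 r=8: |-9|>|2| out[7]=81, l++
l=3 r=8: |-7|>|2| out[6]=49, l++
l=4 r=8: |-5|>|2| out[5]=25, l++
l=5 r=8: |-4|>|2| out[4]=16, l++
l=6 r=8: |-1|<=|2| out[3]=4, r--
l=6 r=7: |-1|<=|1| out[2]=1, r--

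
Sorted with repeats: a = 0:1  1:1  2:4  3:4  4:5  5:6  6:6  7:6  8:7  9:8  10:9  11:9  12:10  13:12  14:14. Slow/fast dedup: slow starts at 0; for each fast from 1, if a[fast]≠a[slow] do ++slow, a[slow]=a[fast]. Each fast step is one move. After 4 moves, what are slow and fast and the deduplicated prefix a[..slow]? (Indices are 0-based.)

(s=0,f=1) a[fast]=1=a[slow] dup → fast++
(s=0,f=2) a[fast]=4≠a[slow]=1 write a[1]=4 → slow++,fast++
(s=1,f=3) a[fast]=4=a[slow] dup → fast++
(s=1,f=4) a[fast]=5≠a[slow]=4 write a[2]=5 → slow++,fast++

slow=2, fast=5, prefix=[1, 4, 5]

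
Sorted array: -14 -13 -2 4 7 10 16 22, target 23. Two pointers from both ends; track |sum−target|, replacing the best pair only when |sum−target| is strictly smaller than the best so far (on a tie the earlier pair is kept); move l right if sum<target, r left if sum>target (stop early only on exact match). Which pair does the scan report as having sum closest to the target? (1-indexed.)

pair (7, 16) with sum 23 (|Δ|=0)

[1,8] -14+22=8 d=15 * → l++
[2,8] -13+22=9 d=14 * → l++
[3,8] -2+22=20 d=3 * → l++
[4,8] 4+22=26 d=3 → r--
[4,7] 4+16=20 d=3 → l++
[5,7] 7+16=23 d=0 * → stop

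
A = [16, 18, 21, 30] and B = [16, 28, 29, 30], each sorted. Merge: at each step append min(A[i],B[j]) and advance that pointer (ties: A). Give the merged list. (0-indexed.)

[16, 16, 18, 21, 28, 29, 30, 30]

i=0 j=0: A[i]=16<=B[j]=16 take 16, i++
i=1 j=0: A[i]=18>B[j]=16 take 16, j++
i=1 j=1: A[i]=18<=B[j]=28 take 18, i++
i=2 j=1: A[i]=21<=B[j]=28 take 21, i++
i=3 j=1: A[i]=30>B[j]=28 take 28, j++
i=3 j=2: A[i]=30>B[j]=29 take 29, j++
i=3 j=3: A[i]=30<=B[j]=30 take 30, i++
i=4 j=3: A done, take B[j]=30, j++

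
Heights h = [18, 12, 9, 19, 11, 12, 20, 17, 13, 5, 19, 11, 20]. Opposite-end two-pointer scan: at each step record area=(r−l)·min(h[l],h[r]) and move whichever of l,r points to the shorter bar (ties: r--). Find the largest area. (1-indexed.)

max area = 216

l=1 r=13: min(18,20)*12=216 best=216 *, l++
l=2 r=13: min(12,20)*11=132 best=216, l++
l=3 r=13: min(9,20)*10=90 best=216, l++
l=4 r=13: min(19,20)*9=171 best=216, l++
l=5 r=13: min(11,20)*8=88 best=216, l++
l=6 r=13: min(12,20)*7=84 best=216, l++
l=7 r=13: min(20,20)*6=120 best=216, r--
l=7 r=12: min(20,11)*5=55 best=216, r--
l=7 r=11: min(20,19)*4=76 best=216, r--
l=7 r=10: min(20,5)*3=15 best=216, r--
l=7 r=9: min(20,13)*2=26 best=216, r--
l=7 r=8: min(20,17)*1=17 best=216, r--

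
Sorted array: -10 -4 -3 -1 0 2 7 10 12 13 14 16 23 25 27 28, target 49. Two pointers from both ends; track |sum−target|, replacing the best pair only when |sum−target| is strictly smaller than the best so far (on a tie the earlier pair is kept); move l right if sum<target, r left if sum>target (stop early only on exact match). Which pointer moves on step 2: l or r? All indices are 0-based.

l

l=0 r=15: -10+28=18 d=31 *, l++
l=1 r=15: -4+28=24 d=25 *, l++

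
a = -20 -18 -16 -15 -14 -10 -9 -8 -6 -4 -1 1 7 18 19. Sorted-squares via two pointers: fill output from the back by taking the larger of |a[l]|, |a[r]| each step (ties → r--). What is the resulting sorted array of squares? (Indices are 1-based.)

[1,15] |-20|>|19| out[15]=400 → l++
[2,15] |-18|<=|19| out[14]=361 → r--
[2,14] |-18|<=|18| out[13]=324 → r--
[2,13] |-18|>|7| out[12]=324 → l++
[3,13] |-16|>|7| out[11]=256 → l++
[4,13] |-15|>|7| out[10]=225 → l++
[5,13] |-14|>|7| out[9]=196 → l++
[6,13] |-10|>|7| out[8]=100 → l++
[7,13] |-9|>|7| out[7]=81 → l++
[8,13] |-8|>|7| out[6]=64 → l++
[9,13] |-6|<=|7| out[5]=49 → r--
[9,12] |-6|>|1| out[4]=36 → l++
[10,12] |-4|>|1| out[3]=16 → l++
[11,12] |-1|<=|1| out[2]=1 → r--
[11,11] |-1|<=|-1| out[1]=1 → r--

[1, 1, 16, 36, 49, 64, 81, 100, 196, 225, 256, 324, 324, 361, 400]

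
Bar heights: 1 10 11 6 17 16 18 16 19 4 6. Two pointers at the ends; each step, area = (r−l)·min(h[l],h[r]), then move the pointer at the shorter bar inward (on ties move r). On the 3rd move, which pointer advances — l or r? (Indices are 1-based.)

l=1 r=11: min(1,6)*10=10 best=10 *, l++
l=2 r=11: min(10,6)*9=54 best=54 *, r--
l=2 r=10: min(10,4)*8=32 best=54, r--

r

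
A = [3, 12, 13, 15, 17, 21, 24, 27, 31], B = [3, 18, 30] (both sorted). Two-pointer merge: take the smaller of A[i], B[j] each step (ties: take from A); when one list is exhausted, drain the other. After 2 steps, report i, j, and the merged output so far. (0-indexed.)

i=1, j=1, merged so far=[3, 3]

[i=0,j=0] A[i]=3<=B[j]=3 take 3 → i++
[i=1,j=0] A[i]=12>B[j]=3 take 3 → j++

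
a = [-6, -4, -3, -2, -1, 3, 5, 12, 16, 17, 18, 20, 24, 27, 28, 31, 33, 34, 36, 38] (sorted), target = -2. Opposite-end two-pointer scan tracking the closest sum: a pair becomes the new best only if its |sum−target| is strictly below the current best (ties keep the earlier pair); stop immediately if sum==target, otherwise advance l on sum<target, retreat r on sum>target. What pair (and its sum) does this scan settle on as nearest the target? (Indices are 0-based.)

[0,19] -6+38=32 d=34 * → r--
[0,18] -6+36=30 d=32 * → r--
[0,17] -6+34=28 d=30 * → r--
[0,16] -6+33=27 d=29 * → r--
[0,15] -6+31=25 d=27 * → r--
[0,14] -6+28=22 d=24 * → r--
[0,13] -6+27=21 d=23 * → r--
[0,12] -6+24=18 d=20 * → r--
[0,11] -6+20=14 d=16 * → r--
[0,10] -6+18=12 d=14 * → r--
[0,9] -6+17=11 d=13 * → r--
[0,8] -6+16=10 d=12 * → r--
[0,7] -6+12=6 d=8 * → r--
[0,6] -6+5=-1 d=1 * → r--
[0,5] -6+3=-3 d=1 → l++
[1,5] -4+3=-1 d=1 → r--
[1,4] -4+-1=-5 d=3 → l++
[2,4] -3+-1=-4 d=2 → l++
[3,4] -2+-1=-3 d=1 → l++

pair (-6, 5) with sum -1 (|Δ|=1)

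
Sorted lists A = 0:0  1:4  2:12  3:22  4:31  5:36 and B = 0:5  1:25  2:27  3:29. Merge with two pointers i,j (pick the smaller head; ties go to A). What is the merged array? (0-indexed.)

[0, 4, 5, 12, 22, 25, 27, 29, 31, 36]

i=0 j=0: A[i]=0<=B[j]=5 take 0, i++
i=1 j=0: A[i]=4<=B[j]=5 take 4, i++
i=2 j=0: A[i]=12>B[j]=5 take 5, j++
i=2 j=1: A[i]=12<=B[j]=25 take 12, i++
i=3 j=1: A[i]=22<=B[j]=25 take 22, i++
i=4 j=1: A[i]=31>B[j]=25 take 25, j++
i=4 j=2: A[i]=31>B[j]=27 take 27, j++
i=4 j=3: A[i]=31>B[j]=29 take 29, j++
i=4 j=4: B done, take A[i]=31, i++
i=5 j=4: B done, take A[i]=36, i++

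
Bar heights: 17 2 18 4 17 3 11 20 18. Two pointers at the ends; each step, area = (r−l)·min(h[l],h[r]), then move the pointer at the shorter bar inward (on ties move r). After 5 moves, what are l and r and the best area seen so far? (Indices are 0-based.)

l=0 r=8: min(17,18)*8=136 best=136 *, l++
l=1 r=8: min(2,18)*7=14 best=136, l++
l=2 r=8: min(18,18)*6=108 best=136, r--
l=2 r=7: min(18,20)*5=90 best=136, l++
l=3 r=7: min(4,20)*4=16 best=136, l++

l=4, r=7, best area=136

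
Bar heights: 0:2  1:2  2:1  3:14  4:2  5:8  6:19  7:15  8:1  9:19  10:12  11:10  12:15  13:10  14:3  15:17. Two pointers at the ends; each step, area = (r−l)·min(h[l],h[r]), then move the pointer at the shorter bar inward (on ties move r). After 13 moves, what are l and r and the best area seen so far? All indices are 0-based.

l=6, r=8, best area=168

l=0 r=15: min(2,17)*15=30 best=30 *, l++
l=1 r=15: min(2,17)*14=28 best=30, l++
l=2 r=15: min(1,17)*13=13 best=30, l++
l=3 r=15: min(14,17)*12=168 best=168 *, l++
l=4 r=15: min(2,17)*11=22 best=168, l++
l=5 r=15: min(8,17)*10=80 best=168, l++
l=6 r=15: min(19,17)*9=153 best=168, r--
l=6 r=14: min(19,3)*8=24 best=168, r--
l=6 r=13: min(19,10)*7=70 best=168, r--
l=6 r=12: min(19,15)*6=90 best=168, r--
l=6 r=11: min(19,10)*5=50 best=168, r--
l=6 r=10: min(19,12)*4=48 best=168, r--
l=6 r=9: min(19,19)*3=57 best=168, r--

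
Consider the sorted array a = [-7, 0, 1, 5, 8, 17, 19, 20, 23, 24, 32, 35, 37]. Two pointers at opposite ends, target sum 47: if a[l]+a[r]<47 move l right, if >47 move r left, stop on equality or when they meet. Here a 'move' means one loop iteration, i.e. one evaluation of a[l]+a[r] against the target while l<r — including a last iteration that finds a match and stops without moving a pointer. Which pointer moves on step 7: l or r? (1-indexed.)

l=1 r=13: -7+37=30 <47, l++
l=2 r=13: 0+37=37 <47, l++
l=3 r=13: 1+37=38 <47, l++
l=4 r=13: 5+37=42 <47, l++
l=5 r=13: 8+37=45 <47, l++
l=6 r=13: 17+37=54 >47, r--
l=6 r=12: 17+35=52 >47, r--

r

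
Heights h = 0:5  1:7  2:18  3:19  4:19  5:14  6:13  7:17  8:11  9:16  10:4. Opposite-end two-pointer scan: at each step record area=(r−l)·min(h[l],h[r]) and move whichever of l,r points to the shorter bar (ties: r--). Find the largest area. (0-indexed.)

max area = 112

[0,10] min(5,4)*10=40 best=40 * → r--
[0,9] min(5,16)*9=45 best=45 * → l++
[1,9] min(7,16)*8=56 best=56 * → l++
[2,9] min(18,16)*7=112 best=112 * → r--
[2,8] min(18,11)*6=66 best=112 → r--
[2,7] min(18,17)*5=85 best=112 → r--
[2,6] min(18,13)*4=52 best=112 → r--
[2,5] min(18,14)*3=42 best=112 → r--
[2,4] min(18,19)*2=36 best=112 → l++
[3,4] min(19,19)*1=19 best=112 → r--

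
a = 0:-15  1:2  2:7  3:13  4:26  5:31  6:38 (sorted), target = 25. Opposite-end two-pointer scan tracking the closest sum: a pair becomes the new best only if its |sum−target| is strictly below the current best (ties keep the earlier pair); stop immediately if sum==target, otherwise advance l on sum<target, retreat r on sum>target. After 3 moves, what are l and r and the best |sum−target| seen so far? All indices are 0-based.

l=0 r=6: -15+38=23 d=2 *, l++
l=1 r=6: 2+38=40 d=15, r--
l=1 r=5: 2+31=33 d=8, r--

l=1, r=4, best |Δ|=2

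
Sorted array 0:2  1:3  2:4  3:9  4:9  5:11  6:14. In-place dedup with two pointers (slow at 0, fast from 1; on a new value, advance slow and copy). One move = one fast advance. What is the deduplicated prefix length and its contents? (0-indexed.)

length 6; prefix = [2, 3, 4, 9, 11, 14]

slow=0 fast=1: a[fast]=3≠a[slow]=2 write a[1]=3, slow++,fast++
slow=1 fast=2: a[fast]=4≠a[slow]=3 write a[2]=4, slow++,fast++
slow=2 fast=3: a[fast]=9≠a[slow]=4 write a[3]=9, slow++,fast++
slow=3 fast=4: a[fast]=9=a[slow] dup, fast++
slow=3 fast=5: a[fast]=11≠a[slow]=9 write a[4]=11, slow++,fast++
slow=4 fast=6: a[fast]=14≠a[slow]=11 write a[5]=14, slow++,fast++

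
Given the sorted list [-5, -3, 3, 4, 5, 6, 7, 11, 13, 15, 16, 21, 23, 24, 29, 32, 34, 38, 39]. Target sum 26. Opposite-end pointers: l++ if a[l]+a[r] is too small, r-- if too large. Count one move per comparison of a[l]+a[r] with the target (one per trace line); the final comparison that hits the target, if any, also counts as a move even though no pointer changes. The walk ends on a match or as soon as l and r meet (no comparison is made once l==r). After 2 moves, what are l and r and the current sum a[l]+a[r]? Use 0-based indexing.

[0,18] -5+39=34 >26 → r--
[0,17] -5+38=33 >26 → r--

l=0, r=16, sum=29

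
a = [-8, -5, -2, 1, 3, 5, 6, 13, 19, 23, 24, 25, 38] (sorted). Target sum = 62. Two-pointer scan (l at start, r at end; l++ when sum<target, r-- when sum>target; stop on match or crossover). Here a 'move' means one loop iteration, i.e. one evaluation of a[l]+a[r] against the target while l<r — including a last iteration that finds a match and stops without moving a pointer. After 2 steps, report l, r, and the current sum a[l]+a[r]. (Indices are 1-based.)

l=3, r=13, sum=36

[1,13] -8+38=30 <62 → l++
[2,13] -5+38=33 <62 → l++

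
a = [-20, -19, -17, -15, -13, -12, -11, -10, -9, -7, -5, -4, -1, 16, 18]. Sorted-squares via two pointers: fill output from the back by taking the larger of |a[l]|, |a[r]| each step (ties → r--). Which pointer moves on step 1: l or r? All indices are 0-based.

l=0 r=14: |-20|>|18| out[14]=400, l++

l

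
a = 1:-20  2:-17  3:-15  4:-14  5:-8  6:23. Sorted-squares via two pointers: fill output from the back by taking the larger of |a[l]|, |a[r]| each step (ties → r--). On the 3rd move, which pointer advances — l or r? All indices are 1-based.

[1,6] |-20|<=|23| out[6]=529 → r--
[1,5] |-20|>|-8| out[5]=400 → l++
[2,5] |-17|>|-8| out[4]=289 → l++

l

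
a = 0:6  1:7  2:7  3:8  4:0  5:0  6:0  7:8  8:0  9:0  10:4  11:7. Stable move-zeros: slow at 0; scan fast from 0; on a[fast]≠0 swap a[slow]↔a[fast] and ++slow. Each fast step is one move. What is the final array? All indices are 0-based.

[6, 7, 7, 8, 8, 4, 7, 0, 0, 0, 0, 0]

(s=0,f=0) a[fast]=6≠0 swap→a[0]=6 → slow++,fast++
(s=1,f=1) a[fast]=7≠0 swap→a[1]=7 → slow++,fast++
(s=2,f=2) a[fast]=7≠0 swap→a[2]=7 → slow++,fast++
(s=3,f=3) a[fast]=8≠0 swap→a[3]=8 → slow++,fast++
(s=4,f=4) a[fast]=0 → fast++
(s=4,f=5) a[fast]=0 → fast++
(s=4,f=6) a[fast]=0 → fast++
(s=4,f=7) a[fast]=8≠0 swap→a[4]=8 → slow++,fast++
(s=5,f=8) a[fast]=0 → fast++
(s=5,f=9) a[fast]=0 → fast++
(s=5,f=10) a[fast]=4≠0 swap→a[5]=4 → slow++,fast++
(s=6,f=11) a[fast]=7≠0 swap→a[6]=7 → slow++,fast++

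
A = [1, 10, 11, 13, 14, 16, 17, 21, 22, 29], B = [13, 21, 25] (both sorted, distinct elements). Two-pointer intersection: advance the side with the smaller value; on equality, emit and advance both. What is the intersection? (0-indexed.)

i=0 j=0: 1<13, i++
i=1 j=0: 10<13, i++
i=2 j=0: 11<13, i++
i=3 j=0: 13==13 emit, i++,j++
i=4 j=1: 14<21, i++
i=5 j=1: 16<21, i++
i=6 j=1: 17<21, i++
i=7 j=1: 21==21 emit, i++,j++
i=8 j=2: 22<25, i++
i=9 j=2: 29>25, j++

intersection = [13, 21]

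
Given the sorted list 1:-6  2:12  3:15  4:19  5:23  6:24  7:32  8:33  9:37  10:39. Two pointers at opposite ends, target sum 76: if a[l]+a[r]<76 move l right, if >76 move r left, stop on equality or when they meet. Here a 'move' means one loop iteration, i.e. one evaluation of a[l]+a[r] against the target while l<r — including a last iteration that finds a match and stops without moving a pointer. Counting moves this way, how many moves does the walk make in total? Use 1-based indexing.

9 moves

[1,10] -6+39=33 <76 → l++
[2,10] 12+39=51 <76 → l++
[3,10] 15+39=54 <76 → l++
[4,10] 19+39=58 <76 → l++
[5,10] 23+39=62 <76 → l++
[6,10] 24+39=63 <76 → l++
[7,10] 32+39=71 <76 → l++
[8,10] 33+39=72 <76 → l++
[9,10] 37+39=76 → found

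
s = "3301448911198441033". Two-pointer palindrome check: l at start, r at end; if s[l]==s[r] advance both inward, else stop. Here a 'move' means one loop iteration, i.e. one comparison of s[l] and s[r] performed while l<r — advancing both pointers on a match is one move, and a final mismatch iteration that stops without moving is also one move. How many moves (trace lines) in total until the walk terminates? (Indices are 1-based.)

9 moves

l=1 r=19: '3'=='3', l++,r--
l=2 r=18: '3'=='3', l++,r--
l=3 r=17: '0'=='0', l++,r--
l=4 r=16: '1'=='1', l++,r--
l=5 r=15: '4'=='4', l++,r--
l=6 r=14: '4'=='4', l++,r--
l=7 r=13: '8'=='8', l++,r--
l=8 r=12: '9'=='9', l++,r--
l=9 r=11: '1'=='1', l++,r--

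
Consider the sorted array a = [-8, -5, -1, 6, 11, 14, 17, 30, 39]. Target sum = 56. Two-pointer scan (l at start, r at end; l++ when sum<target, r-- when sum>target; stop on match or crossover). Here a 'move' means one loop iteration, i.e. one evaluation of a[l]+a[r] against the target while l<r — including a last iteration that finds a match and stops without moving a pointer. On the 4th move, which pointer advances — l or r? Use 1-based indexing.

l

[1,9] -8+39=31 <56 → l++
[2,9] -5+39=34 <56 → l++
[3,9] -1+39=38 <56 → l++
[4,9] 6+39=45 <56 → l++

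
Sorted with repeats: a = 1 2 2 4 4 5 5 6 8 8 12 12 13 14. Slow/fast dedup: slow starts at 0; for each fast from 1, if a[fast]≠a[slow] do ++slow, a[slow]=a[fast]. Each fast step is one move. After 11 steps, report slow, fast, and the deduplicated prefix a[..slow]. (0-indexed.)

slow=6, fast=12, prefix=[1, 2, 4, 5, 6, 8, 12]

slow=0 fast=1: a[fast]=2≠a[slow]=1 write a[1]=2, slow++,fast++
slow=1 fast=2: a[fast]=2=a[slow] dup, fast++
slow=1 fast=3: a[fast]=4≠a[slow]=2 write a[2]=4, slow++,fast++
slow=2 fast=4: a[fast]=4=a[slow] dup, fast++
slow=2 fast=5: a[fast]=5≠a[slow]=4 write a[3]=5, slow++,fast++
slow=3 fast=6: a[fast]=5=a[slow] dup, fast++
slow=3 fast=7: a[fast]=6≠a[slow]=5 write a[4]=6, slow++,fast++
slow=4 fast=8: a[fast]=8≠a[slow]=6 write a[5]=8, slow++,fast++
slow=5 fast=9: a[fast]=8=a[slow] dup, fast++
slow=5 fast=10: a[fast]=12≠a[slow]=8 write a[6]=12, slow++,fast++
slow=6 fast=11: a[fast]=12=a[slow] dup, fast++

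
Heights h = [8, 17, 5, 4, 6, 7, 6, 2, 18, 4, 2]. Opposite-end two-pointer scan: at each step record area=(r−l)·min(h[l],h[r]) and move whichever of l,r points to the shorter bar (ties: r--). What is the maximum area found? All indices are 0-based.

l=0 r=10: min(8,2)*10=20 best=20 *, r--
l=0 r=9: min(8,4)*9=36 best=36 *, r--
l=0 r=8: min(8,18)*8=64 best=64 *, l++
l=1 r=8: min(17,18)*7=119 best=119 *, l++
l=2 r=8: min(5,18)*6=30 best=119, l++
l=3 r=8: min(4,18)*5=20 best=119, l++
l=4 r=8: min(6,18)*4=24 best=119, l++
l=5 r=8: min(7,18)*3=21 best=119, l++
l=6 r=8: min(6,18)*2=12 best=119, l++
l=7 r=8: min(2,18)*1=2 best=119, l++

max area = 119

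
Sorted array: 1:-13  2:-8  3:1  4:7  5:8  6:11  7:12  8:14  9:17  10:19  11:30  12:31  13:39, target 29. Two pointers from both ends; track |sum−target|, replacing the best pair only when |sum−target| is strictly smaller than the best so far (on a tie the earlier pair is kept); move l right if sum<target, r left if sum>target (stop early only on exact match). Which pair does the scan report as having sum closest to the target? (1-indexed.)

[1,13] -13+39=26 d=3 * → l++
[2,13] -8+39=31 d=2 * → r--
[2,12] -8+31=23 d=6 → l++
[3,12] 1+31=32 d=3 → r--
[3,11] 1+30=31 d=2 → r--
[3,10] 1+19=20 d=9 → l++
[4,10] 7+19=26 d=3 → l++
[5,10] 8+19=27 d=2 → l++
[6,10] 11+19=30 d=1 * → r--
[6,9] 11+17=28 d=1 → l++
[7,9] 12+17=29 d=0 * → stop

pair (12, 17) with sum 29 (|Δ|=0)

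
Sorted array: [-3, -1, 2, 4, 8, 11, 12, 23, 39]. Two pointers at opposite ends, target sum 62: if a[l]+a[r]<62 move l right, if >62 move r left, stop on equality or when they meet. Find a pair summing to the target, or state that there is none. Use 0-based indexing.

(23, 39)

l=0 r=8: -3+39=36 <62, l++
l=1 r=8: -1+39=38 <62, l++
l=2 r=8: 2+39=41 <62, l++
l=3 r=8: 4+39=43 <62, l++
l=4 r=8: 8+39=47 <62, l++
l=5 r=8: 11+39=50 <62, l++
l=6 r=8: 12+39=51 <62, l++
l=7 r=8: 23+39=62, found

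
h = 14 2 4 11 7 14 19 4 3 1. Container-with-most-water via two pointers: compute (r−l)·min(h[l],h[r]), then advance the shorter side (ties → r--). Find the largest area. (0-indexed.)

l=0 r=9: min(14,1)*9=9 best=9 *, r--
l=0 r=8: min(14,3)*8=24 best=24 *, r--
l=0 r=7: min(14,4)*7=28 best=28 *, r--
l=0 r=6: min(14,19)*6=84 best=84 *, l++
l=1 r=6: min(2,19)*5=10 best=84, l++
l=2 r=6: min(4,19)*4=16 best=84, l++
l=3 r=6: min(11,19)*3=33 best=84, l++
l=4 r=6: min(7,19)*2=14 best=84, l++
l=5 r=6: min(14,19)*1=14 best=84, l++

max area = 84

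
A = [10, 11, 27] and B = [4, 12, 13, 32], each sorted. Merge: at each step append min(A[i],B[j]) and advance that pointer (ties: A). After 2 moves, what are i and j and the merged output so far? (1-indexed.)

[i=1,j=1] A[i]=10>B[j]=4 take 4 → j++
[i=1,j=2] A[i]=10<=B[j]=12 take 10 → i++

i=2, j=2, merged so far=[4, 10]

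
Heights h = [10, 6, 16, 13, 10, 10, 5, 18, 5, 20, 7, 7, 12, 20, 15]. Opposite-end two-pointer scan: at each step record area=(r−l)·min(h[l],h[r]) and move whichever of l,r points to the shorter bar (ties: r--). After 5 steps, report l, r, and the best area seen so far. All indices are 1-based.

l=5, r=14, best area=180

l=1 r=15: min(10,15)*14=140 best=140 *, l++
l=2 r=15: min(6,15)*13=78 best=140, l++
l=3 r=15: min(16,15)*12=180 best=180 *, r--
l=3 r=14: min(16,20)*11=176 best=180, l++
l=4 r=14: min(13,20)*10=130 best=180, l++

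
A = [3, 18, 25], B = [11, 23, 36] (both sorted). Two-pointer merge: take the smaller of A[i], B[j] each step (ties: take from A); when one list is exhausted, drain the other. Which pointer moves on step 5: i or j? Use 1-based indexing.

i

[i=1,j=1] A[i]=3<=B[j]=11 take 3 → i++
[i=2,j=1] A[i]=18>B[j]=11 take 11 → j++
[i=2,j=2] A[i]=18<=B[j]=23 take 18 → i++
[i=3,j=2] A[i]=25>B[j]=23 take 23 → j++
[i=3,j=3] A[i]=25<=B[j]=36 take 25 → i++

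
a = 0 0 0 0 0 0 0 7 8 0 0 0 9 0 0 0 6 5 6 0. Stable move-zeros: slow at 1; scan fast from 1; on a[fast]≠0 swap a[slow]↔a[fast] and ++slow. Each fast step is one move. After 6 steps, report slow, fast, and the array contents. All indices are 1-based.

slow=1, fast=7, a=[0, 0, 0, 0, 0, 0, 0, 7, 8, 0, 0, 0, 9, 0, 0, 0, 6, 5, 6, 0]

slow=1 fast=1: a[fast]=0, fast++
slow=1 fast=2: a[fast]=0, fast++
slow=1 fast=3: a[fast]=0, fast++
slow=1 fast=4: a[fast]=0, fast++
slow=1 fast=5: a[fast]=0, fast++
slow=1 fast=6: a[fast]=0, fast++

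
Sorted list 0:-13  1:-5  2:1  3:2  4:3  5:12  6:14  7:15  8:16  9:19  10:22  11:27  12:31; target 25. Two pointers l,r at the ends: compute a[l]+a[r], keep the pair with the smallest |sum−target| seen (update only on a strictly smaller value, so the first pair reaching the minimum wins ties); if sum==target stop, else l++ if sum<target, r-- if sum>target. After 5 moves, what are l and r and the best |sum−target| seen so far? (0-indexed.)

l=3, r=10, best |Δ|=1

l=0 r=12: -13+31=18 d=7 *, l++
l=1 r=12: -5+31=26 d=1 *, r--
l=1 r=11: -5+27=22 d=3, l++
l=2 r=11: 1+27=28 d=3, r--
l=2 r=10: 1+22=23 d=2, l++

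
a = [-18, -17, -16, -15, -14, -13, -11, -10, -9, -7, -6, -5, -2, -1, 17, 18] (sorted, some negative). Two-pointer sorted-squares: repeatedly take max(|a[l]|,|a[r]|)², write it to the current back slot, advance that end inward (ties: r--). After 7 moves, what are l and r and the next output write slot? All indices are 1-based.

l=6, r=14, next write slot=9

[1,16] |-18|<=|18| out[16]=324 → r--
[1,15] |-18|>|17| out[15]=324 → l++
[2,15] |-17|<=|17| out[14]=289 → r--
[2,14] |-17|>|-1| out[13]=289 → l++
[3,14] |-16|>|-1| out[12]=256 → l++
[4,14] |-15|>|-1| out[11]=225 → l++
[5,14] |-14|>|-1| out[10]=196 → l++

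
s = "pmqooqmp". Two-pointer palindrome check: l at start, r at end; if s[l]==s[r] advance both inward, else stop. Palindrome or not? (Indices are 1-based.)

palindrome

[1,8] 'p'=='p' → l++,r--
[2,7] 'm'=='m' → l++,r--
[3,6] 'q'=='q' → l++,r--
[4,5] 'o'=='o' → l++,r--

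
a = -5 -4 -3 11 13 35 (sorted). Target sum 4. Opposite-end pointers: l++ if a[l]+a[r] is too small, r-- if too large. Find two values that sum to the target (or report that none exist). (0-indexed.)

[0,5] -5+35=30 >4 → r--
[0,4] -5+13=8 >4 → r--
[0,3] -5+11=6 >4 → r--
[0,2] -5+-3=-8 <4 → l++
[1,2] -4+-3=-7 <4 → l++

no pair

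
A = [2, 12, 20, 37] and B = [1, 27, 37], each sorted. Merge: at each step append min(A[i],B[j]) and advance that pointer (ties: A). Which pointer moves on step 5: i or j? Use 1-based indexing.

[i=1,j=1] A[i]=2>B[j]=1 take 1 → j++
[i=1,j=2] A[i]=2<=B[j]=27 take 2 → i++
[i=2,j=2] A[i]=12<=B[j]=27 take 12 → i++
[i=3,j=2] A[i]=20<=B[j]=27 take 20 → i++
[i=4,j=2] A[i]=37>B[j]=27 take 27 → j++

j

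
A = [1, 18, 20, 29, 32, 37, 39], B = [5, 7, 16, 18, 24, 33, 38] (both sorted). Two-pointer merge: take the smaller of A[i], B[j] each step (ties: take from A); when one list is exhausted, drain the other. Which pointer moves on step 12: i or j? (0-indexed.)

i

[i=0,j=0] A[i]=1<=B[j]=5 take 1 → i++
[i=1,j=0] A[i]=18>B[j]=5 take 5 → j++
[i=1,j=1] A[i]=18>B[j]=7 take 7 → j++
[i=1,j=2] A[i]=18>B[j]=16 take 16 → j++
[i=1,j=3] A[i]=18<=B[j]=18 take 18 → i++
[i=2,j=3] A[i]=20>B[j]=18 take 18 → j++
[i=2,j=4] A[i]=20<=B[j]=24 take 20 → i++
[i=3,j=4] A[i]=29>B[j]=24 take 24 → j++
[i=3,j=5] A[i]=29<=B[j]=33 take 29 → i++
[i=4,j=5] A[i]=32<=B[j]=33 take 32 → i++
[i=5,j=5] A[i]=37>B[j]=33 take 33 → j++
[i=5,j=6] A[i]=37<=B[j]=38 take 37 → i++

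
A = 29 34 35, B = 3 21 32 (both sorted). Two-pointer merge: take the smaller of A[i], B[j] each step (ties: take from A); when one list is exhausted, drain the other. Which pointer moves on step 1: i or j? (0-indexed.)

i=0 j=0: A[i]=29>B[j]=3 take 3, j++

j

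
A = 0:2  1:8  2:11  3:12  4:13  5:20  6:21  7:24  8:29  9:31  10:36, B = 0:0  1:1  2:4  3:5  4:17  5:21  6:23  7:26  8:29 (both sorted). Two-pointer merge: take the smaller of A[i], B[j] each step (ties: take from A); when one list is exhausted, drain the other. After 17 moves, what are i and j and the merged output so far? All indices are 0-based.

i=9, j=8, merged so far=[0, 1, 2, 4, 5, 8, 11, 12, 13, 17, 20, 21, 21, 23, 24, 26, 29]

[i=0,j=0] A[i]=2>B[j]=0 take 0 → j++
[i=0,j=1] A[i]=2>B[j]=1 take 1 → j++
[i=0,j=2] A[i]=2<=B[j]=4 take 2 → i++
[i=1,j=2] A[i]=8>B[j]=4 take 4 → j++
[i=1,j=3] A[i]=8>B[j]=5 take 5 → j++
[i=1,j=4] A[i]=8<=B[j]=17 take 8 → i++
[i=2,j=4] A[i]=11<=B[j]=17 take 11 → i++
[i=3,j=4] A[i]=12<=B[j]=17 take 12 → i++
[i=4,j=4] A[i]=13<=B[j]=17 take 13 → i++
[i=5,j=4] A[i]=20>B[j]=17 take 17 → j++
[i=5,j=5] A[i]=20<=B[j]=21 take 20 → i++
[i=6,j=5] A[i]=21<=B[j]=21 take 21 → i++
[i=7,j=5] A[i]=24>B[j]=21 take 21 → j++
[i=7,j=6] A[i]=24>B[j]=23 take 23 → j++
[i=7,j=7] A[i]=24<=B[j]=26 take 24 → i++
[i=8,j=7] A[i]=29>B[j]=26 take 26 → j++
[i=8,j=8] A[i]=29<=B[j]=29 take 29 → i++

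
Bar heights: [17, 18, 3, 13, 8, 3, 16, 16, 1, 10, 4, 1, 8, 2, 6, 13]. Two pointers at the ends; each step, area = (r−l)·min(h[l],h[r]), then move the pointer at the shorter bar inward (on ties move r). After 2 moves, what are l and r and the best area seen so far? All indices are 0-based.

[0,15] min(17,13)*15=195 best=195 * → r--
[0,14] min(17,6)*14=84 best=195 → r--

l=0, r=13, best area=195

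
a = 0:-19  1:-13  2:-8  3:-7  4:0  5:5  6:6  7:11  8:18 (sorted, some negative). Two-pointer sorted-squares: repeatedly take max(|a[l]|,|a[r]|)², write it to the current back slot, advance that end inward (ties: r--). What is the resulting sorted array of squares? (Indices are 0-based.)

[0, 25, 36, 49, 64, 121, 169, 324, 361]

[0,8] |-19|>|18| out[8]=361 → l++
[1,8] |-13|<=|18| out[7]=324 → r--
[1,7] |-13|>|11| out[6]=169 → l++
[2,7] |-8|<=|11| out[5]=121 → r--
[2,6] |-8|>|6| out[4]=64 → l++
[3,6] |-7|>|6| out[3]=49 → l++
[4,6] |0|<=|6| out[2]=36 → r--
[4,5] |0|<=|5| out[1]=25 → r--
[4,4] |0|<=|0| out[0]=0 → r--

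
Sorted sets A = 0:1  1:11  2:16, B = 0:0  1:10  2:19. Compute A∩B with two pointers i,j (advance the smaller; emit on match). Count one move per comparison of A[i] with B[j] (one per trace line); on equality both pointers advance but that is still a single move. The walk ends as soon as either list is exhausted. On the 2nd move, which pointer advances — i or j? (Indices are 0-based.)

i=0 j=0: 1>0, j++
i=0 j=1: 1<10, i++

i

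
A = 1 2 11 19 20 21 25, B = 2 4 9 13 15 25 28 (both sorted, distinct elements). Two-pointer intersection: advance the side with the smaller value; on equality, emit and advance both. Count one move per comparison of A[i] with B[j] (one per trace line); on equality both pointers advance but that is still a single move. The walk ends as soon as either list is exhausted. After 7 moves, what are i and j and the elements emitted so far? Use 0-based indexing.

i=3, j=5, emitted=[2]

i=0 j=0: 1<2, i++
i=1 j=0: 2==2 emit, i++,j++
i=2 j=1: 11>4, j++
i=2 j=2: 11>9, j++
i=2 j=3: 11<13, i++
i=3 j=3: 19>13, j++
i=3 j=4: 19>15, j++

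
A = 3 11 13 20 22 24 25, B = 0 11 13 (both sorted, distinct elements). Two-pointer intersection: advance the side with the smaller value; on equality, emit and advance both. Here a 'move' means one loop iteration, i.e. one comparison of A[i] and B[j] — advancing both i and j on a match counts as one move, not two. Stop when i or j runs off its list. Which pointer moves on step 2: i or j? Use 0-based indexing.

[i=0,j=0] 3>0 → j++
[i=0,j=1] 3<11 → i++

i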